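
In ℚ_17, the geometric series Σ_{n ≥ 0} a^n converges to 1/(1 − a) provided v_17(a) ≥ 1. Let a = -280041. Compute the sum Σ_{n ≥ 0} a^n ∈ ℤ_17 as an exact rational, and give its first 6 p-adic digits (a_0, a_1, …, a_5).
Σ a^n = 1/(1 − a) = 1/280042;  first 6 digits = (1, 0, 0, 11, 13, 16)

v_17(a) = 3 ≥ 1, so the series converges in ℤ_17 to 1/(1 − a) = 1/(1 − (-280041)) = 1/280042. Expand this rational in ℤ_17: compute digits iteratively via d_i = x_i mod 17, x_{i+1} = (x_i − d_i)/17. The first 6 digits are (1, 0, 0, 11, 13, 16).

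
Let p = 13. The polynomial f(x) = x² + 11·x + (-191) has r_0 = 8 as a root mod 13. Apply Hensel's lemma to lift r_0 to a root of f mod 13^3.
r_2 = 1906 (mod 2197)

Hensel: r_{i+1} = r_i − f(r_i)·(f′(r_i))^{-1} mod 13^{i+2}, f′(x) = 2x + 11. Iterate:
  r_0 = 8 (mod 13)
  r_1 = 47 (mod 169)
  r_2 = 1906 (mod 2197)
Final: r = 1906 satisfies f(r) ≡ 0 mod 13^3.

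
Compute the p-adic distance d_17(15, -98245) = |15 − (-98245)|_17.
d_17(15, -98245) = 1/4913

Step 1 — x − y = 15 − (-98245) = 98260. Step 2 — v_17(98260) = 3 (factor: 98260 = (17^3 · 20); the sign does not affect v_p). Step 3 — |x − y|_17 = 17^{-3} = 1/4913.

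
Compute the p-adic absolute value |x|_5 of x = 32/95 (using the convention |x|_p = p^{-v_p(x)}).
|32/95|_5 = 5

Step 1 — compute v_5(x) by factoring powers of 5 out of the numerator and denominator: v_5(32/95) = -1. Step 2 — apply |x|_p = p^{-v_p(x)} = 5^{1} = 5.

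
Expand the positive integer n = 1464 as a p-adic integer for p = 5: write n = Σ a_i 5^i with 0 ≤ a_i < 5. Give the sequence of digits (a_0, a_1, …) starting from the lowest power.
(a_0, a_1, …) = (4, 2, 3, 1, 2)

Repeated division by 5 gives the digits low-to-high: 1464 = 4 + 2·5^1 + 3·5^2 + 1·5^3 + 2·5^4. Digit sequence: (4, 2, 3, 1, 2).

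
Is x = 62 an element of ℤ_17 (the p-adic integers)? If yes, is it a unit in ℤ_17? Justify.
x ∈ ℤ_17^× (unit); v_17(x) = 0

ℤ_17 = {x ∈ ℚ_17 : v_17(x) ≥ 0} and ℤ_17^× = {x ∈ ℤ_17 : v_17(x) = 0}. Here v_17(62) = v_17(num) − v_17(den) = 0; compare against these criteria.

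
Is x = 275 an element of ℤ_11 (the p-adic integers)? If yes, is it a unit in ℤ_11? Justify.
x ∈ ℤ_11 but not a unit; v_11(x) = 1 > 0

ℤ_11 = {x ∈ ℚ_11 : v_11(x) ≥ 0} and ℤ_11^× = {x ∈ ℤ_11 : v_11(x) = 0}. Here v_11(275) = v_11(num) − v_11(den) = 1; compare against these criteria.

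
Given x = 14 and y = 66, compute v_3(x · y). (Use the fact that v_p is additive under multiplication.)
v_3(924) = 1

v_p(x) = 0 (factor: 14 = 3^0 · 14); v_p(y) = 1 (factor: 66 = 3^1 · 22). Additivity: v_p(xy) = v_p(x) + v_p(y) = 0 + 1 = 1. (Direct check: xy = 924 = 3^1 · (308).)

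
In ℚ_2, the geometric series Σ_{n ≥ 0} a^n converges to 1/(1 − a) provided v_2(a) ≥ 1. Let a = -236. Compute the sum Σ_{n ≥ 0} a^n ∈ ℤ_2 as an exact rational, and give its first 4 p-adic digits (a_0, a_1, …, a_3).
Σ a^n = 1/(1 − a) = 1/237;  first 4 digits = (1, 0, 1, 0)

v_2(a) = 2 ≥ 1, so the series converges in ℤ_2 to 1/(1 − a) = 1/(1 − (-236)) = 1/237. Expand this rational in ℤ_2: compute digits iteratively via d_i = x_i mod 2, x_{i+1} = (x_i − d_i)/2. The first 4 digits are (1, 0, 1, 0).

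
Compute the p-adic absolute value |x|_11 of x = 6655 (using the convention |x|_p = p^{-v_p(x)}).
|6655|_11 = 1/1331

Step 1 — compute v_11(x) by factoring powers of 11 out of the numerator and denominator: v_11(6655) = 3. Step 2 — apply |x|_p = p^{-v_p(x)} = 11^{-3} = 1/1331.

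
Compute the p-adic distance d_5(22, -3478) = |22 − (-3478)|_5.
d_5(22, -3478) = 1/125

Step 1 — x − y = 22 − (-3478) = 3500. Step 2 — v_5(3500) = 3 (factor: 3500 = (5^3 · 28); the sign does not affect v_p). Step 3 — |x − y|_5 = 5^{-3} = 1/125.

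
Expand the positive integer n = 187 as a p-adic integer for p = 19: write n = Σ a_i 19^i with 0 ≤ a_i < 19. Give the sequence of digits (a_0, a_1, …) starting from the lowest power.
(a_0, a_1, …) = (16, 9)

Repeated division by 19 gives the digits low-to-high: 187 = 16 + 9·19^1. Digit sequence: (16, 9).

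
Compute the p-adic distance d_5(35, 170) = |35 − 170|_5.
d_5(35, 170) = 1/5

Step 1 — x − y = 35 − 170 = -135. Step 2 — v_5(-135) = 1 (factor: -135 = −(5^1 · 27); the sign does not affect v_p). Step 3 — |x − y|_5 = 5^{-1} = 1/5.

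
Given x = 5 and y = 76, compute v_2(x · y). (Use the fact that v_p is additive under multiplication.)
v_2(380) = 2

v_p(x) = 0 (factor: 5 = 2^0 · 5); v_p(y) = 2 (factor: 76 = 2^2 · 19). Additivity: v_p(xy) = v_p(x) + v_p(y) = 0 + 2 = 2. (Direct check: xy = 380 = 2^2 · (95).)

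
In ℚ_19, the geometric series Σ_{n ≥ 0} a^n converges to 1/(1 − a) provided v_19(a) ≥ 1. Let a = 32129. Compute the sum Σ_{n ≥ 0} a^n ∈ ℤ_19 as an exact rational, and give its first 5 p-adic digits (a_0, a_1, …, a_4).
Σ a^n = 1/(1 − a) = -1/32128;  first 5 digits = (1, 0, 13, 4, 17)

v_19(a) = 2 ≥ 1, so the series converges in ℤ_19 to 1/(1 − a) = 1/(1 − 32129) = -1/32128. Expand this rational in ℤ_19: compute digits iteratively via d_i = x_i mod 19, x_{i+1} = (x_i − d_i)/19. The first 5 digits are (1, 0, 13, 4, 17).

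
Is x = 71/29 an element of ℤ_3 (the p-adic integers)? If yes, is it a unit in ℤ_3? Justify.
x ∈ ℤ_3^× (unit); v_3(x) = 0

ℤ_3 = {x ∈ ℚ_3 : v_3(x) ≥ 0} and ℤ_3^× = {x ∈ ℤ_3 : v_3(x) = 0}. Here v_3(71/29) = v_3(num) − v_3(den) = 0; compare against these criteria.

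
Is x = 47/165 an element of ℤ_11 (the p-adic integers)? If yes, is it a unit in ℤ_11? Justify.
x ∉ ℤ_11 (v_11(x) = -1 < 0)

ℤ_11 = {x ∈ ℚ_11 : v_11(x) ≥ 0} and ℤ_11^× = {x ∈ ℤ_11 : v_11(x) = 0}. Here v_11(47/165) = v_11(num) − v_11(den) = -1; compare against these criteria.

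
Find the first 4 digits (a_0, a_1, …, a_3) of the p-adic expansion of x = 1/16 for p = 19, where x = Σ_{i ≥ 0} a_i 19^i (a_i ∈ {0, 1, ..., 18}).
(a_0, …, a_3) = (6, 8, 15, 17)

v_19(1/16) = 0 (numerator and denominator both coprime to 19), so x ∈ ℤ_19^×. Compute digits iteratively via a_i = x_i mod 19, x_{i+1} = (x_i − a_i)/19, with x_0 = x:
  x_0 = 1/16;  a_0 = 6;  x_1 = (x_0 − 6)/19 = -5/16
  x_1 = -5/16;  a_1 = 8;  x_2 = (x_1 − 8)/19 = -7/16
  x_2 = -7/16;  a_2 = 15;  x_3 = (x_2 − 15)/19 = -13/16
  x_3 = -13/16;  a_3 = 17;  x_4 = (x_3 − 17)/19 = -15/16
Digits: (6, 8, 15, 17).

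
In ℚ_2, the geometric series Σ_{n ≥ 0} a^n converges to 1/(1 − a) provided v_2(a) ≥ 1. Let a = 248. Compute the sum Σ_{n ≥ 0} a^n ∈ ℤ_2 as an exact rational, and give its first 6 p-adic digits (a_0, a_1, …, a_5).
Σ a^n = 1/(1 − a) = -1/247;  first 6 digits = (1, 0, 0, 1, 1, 1)

v_2(a) = 3 ≥ 1, so the series converges in ℤ_2 to 1/(1 − a) = 1/(1 − 248) = -1/247. Expand this rational in ℤ_2: compute digits iteratively via d_i = x_i mod 2, x_{i+1} = (x_i − d_i)/2. The first 6 digits are (1, 0, 0, 1, 1, 1).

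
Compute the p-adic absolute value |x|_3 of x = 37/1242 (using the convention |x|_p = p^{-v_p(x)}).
|37/1242|_3 = 27

Step 1 — compute v_3(x) by factoring powers of 3 out of the numerator and denominator: v_3(37/1242) = -3. Step 2 — apply |x|_p = p^{-v_p(x)} = 3^{3} = 27.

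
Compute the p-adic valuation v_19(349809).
v_19(349809) = 3

v_19(n) is the largest exponent k such that 19^k divides n. Factor out: 349809 = 19^3 · 51. (Sign doesn't affect v_p.) So v_19(349809) = 3.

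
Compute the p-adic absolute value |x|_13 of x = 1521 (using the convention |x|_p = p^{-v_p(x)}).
|1521|_13 = 1/169

Step 1 — compute v_13(x) by factoring powers of 13 out of the numerator and denominator: v_13(1521) = 2. Step 2 — apply |x|_p = p^{-v_p(x)} = 13^{-2} = 1/169.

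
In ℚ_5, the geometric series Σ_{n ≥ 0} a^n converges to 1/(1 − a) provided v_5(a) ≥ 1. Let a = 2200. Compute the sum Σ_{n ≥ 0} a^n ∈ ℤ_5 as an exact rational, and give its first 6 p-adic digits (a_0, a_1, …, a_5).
Σ a^n = 1/(1 − a) = -1/2199;  first 6 digits = (1, 0, 3, 2, 2, 4)

v_5(a) = 2 ≥ 1, so the series converges in ℤ_5 to 1/(1 − a) = 1/(1 − 2200) = -1/2199. Expand this rational in ℤ_5: compute digits iteratively via d_i = x_i mod 5, x_{i+1} = (x_i − d_i)/5. The first 6 digits are (1, 0, 3, 2, 2, 4).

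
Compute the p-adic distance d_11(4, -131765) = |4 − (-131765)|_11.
d_11(4, -131765) = 1/14641

Step 1 — x − y = 4 − (-131765) = 131769. Step 2 — v_11(131769) = 4 (factor: 131769 = (11^4 · 9); the sign does not affect v_p). Step 3 — |x − y|_11 = 11^{-4} = 1/14641.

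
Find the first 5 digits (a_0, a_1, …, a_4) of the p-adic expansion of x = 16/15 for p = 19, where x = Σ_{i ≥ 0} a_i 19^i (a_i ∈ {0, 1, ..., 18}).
(a_0, …, a_4) = (15, 17, 13, 17, 13)

v_19(16/15) = 0 (numerator and denominator both coprime to 19), so x ∈ ℤ_19^×. Compute digits iteratively via a_i = x_i mod 19, x_{i+1} = (x_i − a_i)/19, with x_0 = x:
  x_0 = 16/15;  a_0 = 15;  x_1 = (x_0 − 15)/19 = -11/15
  x_1 = -11/15;  a_1 = 17;  x_2 = (x_1 − 17)/19 = -14/15
  x_2 = -14/15;  a_2 = 13;  x_3 = (x_2 − 13)/19 = -11/15
  x_3 = -11/15;  a_3 = 17;  x_4 = (x_3 − 17)/19 = -14/15
  x_4 = -14/15;  a_4 = 13;  x_5 = (x_4 − 13)/19 = -11/15
Digits: (15, 17, 13, 17, 13).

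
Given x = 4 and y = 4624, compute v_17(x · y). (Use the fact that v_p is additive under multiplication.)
v_17(18496) = 2

v_p(x) = 0 (factor: 4 = 17^0 · 4); v_p(y) = 2 (factor: 4624 = 17^2 · 16). Additivity: v_p(xy) = v_p(x) + v_p(y) = 0 + 2 = 2. (Direct check: xy = 18496 = 17^2 · (64).)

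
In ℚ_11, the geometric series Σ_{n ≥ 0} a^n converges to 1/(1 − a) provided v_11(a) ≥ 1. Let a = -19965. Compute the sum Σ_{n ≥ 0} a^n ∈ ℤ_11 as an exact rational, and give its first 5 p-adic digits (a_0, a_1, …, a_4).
Σ a^n = 1/(1 − a) = 1/19966;  first 5 digits = (1, 0, 0, 7, 9)

v_11(a) = 3 ≥ 1, so the series converges in ℤ_11 to 1/(1 − a) = 1/(1 − (-19965)) = 1/19966. Expand this rational in ℤ_11: compute digits iteratively via d_i = x_i mod 11, x_{i+1} = (x_i − d_i)/11. The first 5 digits are (1, 0, 0, 7, 9).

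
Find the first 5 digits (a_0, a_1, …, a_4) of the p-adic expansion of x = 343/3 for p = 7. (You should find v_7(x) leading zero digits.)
(a_0, …, a_4) = (0, 0, 0, 5, 4)

v_7(343/3) = 3, so a_0 = ... = a_2 = 0. Factor out: x = 7^3 · u with u = 1/3 a unit in ℤ_7. Expand u iteratively via a_{v+i} = u_i mod 7, u_{i+1} = (u_i − a_{v+i})/7:
  u_0 = 1/3;  a_3 = 5;  u_1 = (u_0 − 5)/7 = -2/3
  u_1 = -2/3;  a_4 = 4;  u_2 = (u_1 − 4)/7 = -2/3
Digits: (0, 0, 0, 5, 4).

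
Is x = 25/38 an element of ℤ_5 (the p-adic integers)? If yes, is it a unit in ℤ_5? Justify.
x ∈ ℤ_5 but not a unit; v_5(x) = 2 > 0

ℤ_5 = {x ∈ ℚ_5 : v_5(x) ≥ 0} and ℤ_5^× = {x ∈ ℤ_5 : v_5(x) = 0}. Here v_5(25/38) = v_5(num) − v_5(den) = 2; compare against these criteria.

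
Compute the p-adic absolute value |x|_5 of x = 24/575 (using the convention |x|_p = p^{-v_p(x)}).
|24/575|_5 = 25

Step 1 — compute v_5(x) by factoring powers of 5 out of the numerator and denominator: v_5(24/575) = -2. Step 2 — apply |x|_p = p^{-v_p(x)} = 5^{2} = 25.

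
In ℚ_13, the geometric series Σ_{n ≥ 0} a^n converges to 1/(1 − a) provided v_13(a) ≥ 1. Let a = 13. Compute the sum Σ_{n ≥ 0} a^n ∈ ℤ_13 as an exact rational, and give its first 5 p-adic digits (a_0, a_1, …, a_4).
Σ a^n = 1/(1 − a) = -1/12;  first 5 digits = (1, 1, 1, 1, 1)

v_13(a) = 1 ≥ 1, so the series converges in ℤ_13 to 1/(1 − a) = 1/(1 − 13) = -1/12. Expand this rational in ℤ_13: compute digits iteratively via d_i = x_i mod 13, x_{i+1} = (x_i − d_i)/13. The first 5 digits are (1, 1, 1, 1, 1).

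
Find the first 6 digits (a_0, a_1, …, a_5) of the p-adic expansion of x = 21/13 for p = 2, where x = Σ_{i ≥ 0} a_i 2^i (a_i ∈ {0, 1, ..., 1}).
(a_0, …, a_5) = (1, 0, 0, 1, 0, 1)

v_2(21/13) = 0 (numerator and denominator both coprime to 2), so x ∈ ℤ_2^×. Compute digits iteratively via a_i = x_i mod 2, x_{i+1} = (x_i − a_i)/2, with x_0 = x:
  x_0 = 21/13;  a_0 = 1;  x_1 = (x_0 − 1)/2 = 4/13
  x_1 = 4/13;  a_1 = 0;  x_2 = (x_1 − 0)/2 = 2/13
  x_2 = 2/13;  a_2 = 0;  x_3 = (x_2 − 0)/2 = 1/13
  x_3 = 1/13;  a_3 = 1;  x_4 = (x_3 − 1)/2 = -6/13
  x_4 = -6/13;  a_4 = 0;  x_5 = (x_4 − 0)/2 = -3/13
  x_5 = -3/13;  a_5 = 1;  x_6 = (x_5 − 1)/2 = -8/13
Digits: (1, 0, 0, 1, 0, 1).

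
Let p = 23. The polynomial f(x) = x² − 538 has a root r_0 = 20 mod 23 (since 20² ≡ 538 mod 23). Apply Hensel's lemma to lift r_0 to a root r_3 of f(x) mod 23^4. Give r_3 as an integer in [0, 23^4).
r_3 = 46549 (mod 279841)

Hensel's recurrence: r_{i+1} = r_i − f(r_i)·(f′(r_i))^{-1} mod 23^{i+2}, with f′(x) = 2x. Iterate:
  r_0 = 20 (mod 23)
  r_1 = 526 (mod 529)
  r_2 = 10048 (mod 12167)
  r_3 = 46549 (mod 279841)
Final: r_3 = 46549, and one checks f(r_3) ≡ 0 mod 23^4.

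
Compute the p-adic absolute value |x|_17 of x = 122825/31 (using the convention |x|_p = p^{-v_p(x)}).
|122825/31|_17 = 1/4913

Step 1 — compute v_17(x) by factoring powers of 17 out of the numerator and denominator: v_17(122825/31) = 3. Step 2 — apply |x|_p = p^{-v_p(x)} = 17^{-3} = 1/4913.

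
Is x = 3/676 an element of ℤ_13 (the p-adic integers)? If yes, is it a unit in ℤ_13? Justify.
x ∉ ℤ_13 (v_13(x) = -2 < 0)

ℤ_13 = {x ∈ ℚ_13 : v_13(x) ≥ 0} and ℤ_13^× = {x ∈ ℤ_13 : v_13(x) = 0}. Here v_13(3/676) = v_13(num) − v_13(den) = -2; compare against these criteria.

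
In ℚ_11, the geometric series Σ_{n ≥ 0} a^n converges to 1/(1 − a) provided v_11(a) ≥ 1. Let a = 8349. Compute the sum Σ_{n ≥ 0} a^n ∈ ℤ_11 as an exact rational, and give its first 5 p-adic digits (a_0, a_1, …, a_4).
Σ a^n = 1/(1 − a) = -1/8348;  first 5 digits = (1, 0, 3, 6, 9)

v_11(a) = 2 ≥ 1, so the series converges in ℤ_11 to 1/(1 − a) = 1/(1 − 8349) = -1/8348. Expand this rational in ℤ_11: compute digits iteratively via d_i = x_i mod 11, x_{i+1} = (x_i − d_i)/11. The first 5 digits are (1, 0, 3, 6, 9).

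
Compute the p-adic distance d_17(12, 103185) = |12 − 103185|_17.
d_17(12, 103185) = 1/4913

Step 1 — x − y = 12 − 103185 = -103173. Step 2 — v_17(-103173) = 3 (factor: -103173 = −(17^3 · 21); the sign does not affect v_p). Step 3 — |x − y|_17 = 17^{-3} = 1/4913.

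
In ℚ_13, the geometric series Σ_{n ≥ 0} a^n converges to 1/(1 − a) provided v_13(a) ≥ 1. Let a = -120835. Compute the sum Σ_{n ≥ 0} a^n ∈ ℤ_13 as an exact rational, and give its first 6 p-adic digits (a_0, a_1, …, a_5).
Σ a^n = 1/(1 − a) = 1/120836;  first 6 digits = (1, 0, 0, 10, 8, 12)

v_13(a) = 3 ≥ 1, so the series converges in ℤ_13 to 1/(1 − a) = 1/(1 − (-120835)) = 1/120836. Expand this rational in ℤ_13: compute digits iteratively via d_i = x_i mod 13, x_{i+1} = (x_i − d_i)/13. The first 6 digits are (1, 0, 0, 10, 8, 12).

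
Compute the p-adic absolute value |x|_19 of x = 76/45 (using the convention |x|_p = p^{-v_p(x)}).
|76/45|_19 = 1/19

Step 1 — compute v_19(x) by factoring powers of 19 out of the numerator and denominator: v_19(76/45) = 1. Step 2 — apply |x|_p = p^{-v_p(x)} = 19^{-1} = 1/19.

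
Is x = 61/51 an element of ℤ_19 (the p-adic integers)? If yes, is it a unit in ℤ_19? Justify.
x ∈ ℤ_19^× (unit); v_19(x) = 0

ℤ_19 = {x ∈ ℚ_19 : v_19(x) ≥ 0} and ℤ_19^× = {x ∈ ℤ_19 : v_19(x) = 0}. Here v_19(61/51) = v_19(num) − v_19(den) = 0; compare against these criteria.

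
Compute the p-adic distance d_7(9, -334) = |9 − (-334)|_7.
d_7(9, -334) = 1/343

Step 1 — x − y = 9 − (-334) = 343. Step 2 — v_7(343) = 3 (factor: 343 = (7^3 · 1); the sign does not affect v_p). Step 3 — |x − y|_7 = 7^{-3} = 1/343.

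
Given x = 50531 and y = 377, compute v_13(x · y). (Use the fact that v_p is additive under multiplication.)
v_13(19050187) = 4

v_p(x) = 3 (factor: 50531 = 13^3 · 23); v_p(y) = 1 (factor: 377 = 13^1 · 29). Additivity: v_p(xy) = v_p(x) + v_p(y) = 3 + 1 = 4. (Direct check: xy = 19050187 = 13^4 · (667).)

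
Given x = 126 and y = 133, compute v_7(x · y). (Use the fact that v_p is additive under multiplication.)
v_7(16758) = 2

v_p(x) = 1 (factor: 126 = 7^1 · 18); v_p(y) = 1 (factor: 133 = 7^1 · 19). Additivity: v_p(xy) = v_p(x) + v_p(y) = 1 + 1 = 2. (Direct check: xy = 16758 = 7^2 · (342).)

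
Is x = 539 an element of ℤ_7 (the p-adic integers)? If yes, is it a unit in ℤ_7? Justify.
x ∈ ℤ_7 but not a unit; v_7(x) = 2 > 0

ℤ_7 = {x ∈ ℚ_7 : v_7(x) ≥ 0} and ℤ_7^× = {x ∈ ℤ_7 : v_7(x) = 0}. Here v_7(539) = v_7(num) − v_7(den) = 2; compare against these criteria.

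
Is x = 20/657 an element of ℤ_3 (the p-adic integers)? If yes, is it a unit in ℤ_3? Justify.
x ∉ ℤ_3 (v_3(x) = -2 < 0)

ℤ_3 = {x ∈ ℚ_3 : v_3(x) ≥ 0} and ℤ_3^× = {x ∈ ℤ_3 : v_3(x) = 0}. Here v_3(20/657) = v_3(num) − v_3(den) = -2; compare against these criteria.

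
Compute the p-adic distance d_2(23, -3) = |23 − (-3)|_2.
d_2(23, -3) = 1/2

Step 1 — x − y = 23 − (-3) = 26. Step 2 — v_2(26) = 1 (factor: 26 = (2^1 · 13); the sign does not affect v_p). Step 3 — |x − y|_2 = 2^{-1} = 1/2.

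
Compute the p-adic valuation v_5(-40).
v_5(-40) = 1

v_5(n) is the largest exponent k such that 5^k divides n. Factor out: -40 = -5^1 · 8. (Sign doesn't affect v_p.) So v_5(-40) = 1.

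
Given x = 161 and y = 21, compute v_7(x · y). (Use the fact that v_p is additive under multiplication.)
v_7(3381) = 2

v_p(x) = 1 (factor: 161 = 7^1 · 23); v_p(y) = 1 (factor: 21 = 7^1 · 3). Additivity: v_p(xy) = v_p(x) + v_p(y) = 1 + 1 = 2. (Direct check: xy = 3381 = 7^2 · (69).)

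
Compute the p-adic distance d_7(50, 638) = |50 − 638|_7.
d_7(50, 638) = 1/49

Step 1 — x − y = 50 − 638 = -588. Step 2 — v_7(-588) = 2 (factor: -588 = −(7^2 · 12); the sign does not affect v_p). Step 3 — |x − y|_7 = 7^{-2} = 1/49.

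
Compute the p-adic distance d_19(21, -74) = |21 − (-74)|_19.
d_19(21, -74) = 1/19

Step 1 — x − y = 21 − (-74) = 95. Step 2 — v_19(95) = 1 (factor: 95 = (19^1 · 5); the sign does not affect v_p). Step 3 — |x − y|_19 = 19^{-1} = 1/19.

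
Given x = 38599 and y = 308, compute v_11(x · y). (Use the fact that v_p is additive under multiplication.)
v_11(11888492) = 4

v_p(x) = 3 (factor: 38599 = 11^3 · 29); v_p(y) = 1 (factor: 308 = 11^1 · 28). Additivity: v_p(xy) = v_p(x) + v_p(y) = 3 + 1 = 4. (Direct check: xy = 11888492 = 11^4 · (812).)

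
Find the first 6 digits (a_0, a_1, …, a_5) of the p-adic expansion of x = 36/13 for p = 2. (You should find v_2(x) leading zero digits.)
(a_0, …, a_5) = (0, 0, 1, 0, 1, 1)

v_2(36/13) = 2, so a_0 = ... = a_1 = 0. Factor out: x = 2^2 · u with u = 9/13 a unit in ℤ_2. Expand u iteratively via a_{v+i} = u_i mod 2, u_{i+1} = (u_i − a_{v+i})/2:
  u_0 = 9/13;  a_2 = 1;  u_1 = (u_0 − 1)/2 = -2/13
  u_1 = -2/13;  a_3 = 0;  u_2 = (u_1 − 0)/2 = -1/13
  u_2 = -1/13;  a_4 = 1;  u_3 = (u_2 − 1)/2 = -7/13
  u_3 = -7/13;  a_5 = 1;  u_4 = (u_3 − 1)/2 = -10/13
Digits: (0, 0, 1, 0, 1, 1).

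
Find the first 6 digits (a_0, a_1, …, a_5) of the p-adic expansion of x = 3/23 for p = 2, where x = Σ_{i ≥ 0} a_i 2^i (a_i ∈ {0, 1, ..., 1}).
(a_0, …, a_5) = (1, 0, 1, 0, 1, 1)

v_2(3/23) = 0 (numerator and denominator both coprime to 2), so x ∈ ℤ_2^×. Compute digits iteratively via a_i = x_i mod 2, x_{i+1} = (x_i − a_i)/2, with x_0 = x:
  x_0 = 3/23;  a_0 = 1;  x_1 = (x_0 − 1)/2 = -10/23
  x_1 = -10/23;  a_1 = 0;  x_2 = (x_1 − 0)/2 = -5/23
  x_2 = -5/23;  a_2 = 1;  x_3 = (x_2 − 1)/2 = -14/23
  x_3 = -14/23;  a_3 = 0;  x_4 = (x_3 − 0)/2 = -7/23
  x_4 = -7/23;  a_4 = 1;  x_5 = (x_4 − 1)/2 = -15/23
  x_5 = -15/23;  a_5 = 1;  x_6 = (x_5 − 1)/2 = -19/23
Digits: (1, 0, 1, 0, 1, 1).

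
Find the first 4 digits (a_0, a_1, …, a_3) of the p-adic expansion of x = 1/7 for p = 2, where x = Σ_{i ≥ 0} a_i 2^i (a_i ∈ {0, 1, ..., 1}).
(a_0, …, a_3) = (1, 1, 1, 0)

v_2(1/7) = 0 (numerator and denominator both coprime to 2), so x ∈ ℤ_2^×. Compute digits iteratively via a_i = x_i mod 2, x_{i+1} = (x_i − a_i)/2, with x_0 = x:
  x_0 = 1/7;  a_0 = 1;  x_1 = (x_0 − 1)/2 = -3/7
  x_1 = -3/7;  a_1 = 1;  x_2 = (x_1 − 1)/2 = -5/7
  x_2 = -5/7;  a_2 = 1;  x_3 = (x_2 − 1)/2 = -6/7
  x_3 = -6/7;  a_3 = 0;  x_4 = (x_3 − 0)/2 = -3/7
Digits: (1, 1, 1, 0).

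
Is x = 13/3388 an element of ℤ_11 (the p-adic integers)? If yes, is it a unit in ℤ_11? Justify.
x ∉ ℤ_11 (v_11(x) = -2 < 0)

ℤ_11 = {x ∈ ℚ_11 : v_11(x) ≥ 0} and ℤ_11^× = {x ∈ ℤ_11 : v_11(x) = 0}. Here v_11(13/3388) = v_11(num) − v_11(den) = -2; compare against these criteria.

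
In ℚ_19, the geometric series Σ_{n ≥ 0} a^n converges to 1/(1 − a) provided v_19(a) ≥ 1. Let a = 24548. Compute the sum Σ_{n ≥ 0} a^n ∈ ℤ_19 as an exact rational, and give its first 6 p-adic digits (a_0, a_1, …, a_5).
Σ a^n = 1/(1 − a) = -1/24547;  first 6 digits = (1, 0, 11, 3, 7, 15)

v_19(a) = 2 ≥ 1, so the series converges in ℤ_19 to 1/(1 − a) = 1/(1 − 24548) = -1/24547. Expand this rational in ℤ_19: compute digits iteratively via d_i = x_i mod 19, x_{i+1} = (x_i − d_i)/19. The first 6 digits are (1, 0, 11, 3, 7, 15).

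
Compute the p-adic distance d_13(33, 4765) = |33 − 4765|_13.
d_13(33, 4765) = 1/169

Step 1 — x − y = 33 − 4765 = -4732. Step 2 — v_13(-4732) = 2 (factor: -4732 = −(13^2 · 28); the sign does not affect v_p). Step 3 — |x − y|_13 = 13^{-2} = 1/169.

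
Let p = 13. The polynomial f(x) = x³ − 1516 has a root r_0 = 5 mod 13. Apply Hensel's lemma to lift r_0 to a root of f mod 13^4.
r_3 = 12498 (mod 28561)

Hensel: r_{i+1} = r_i − f(r_i)/f′(r_i) mod 13^{i+2}, where f′(x) = 3x². Iterate:
  r_0 = 5 (mod 13)
  r_1 = 161 (mod 169)
  r_2 = 1513 (mod 2197)
  r_3 = 12498 (mod 28561)
Final: r = 12498 with f(r) ≡ 0 mod 13^4.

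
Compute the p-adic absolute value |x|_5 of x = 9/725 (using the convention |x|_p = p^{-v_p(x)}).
|9/725|_5 = 25

Step 1 — compute v_5(x) by factoring powers of 5 out of the numerator and denominator: v_5(9/725) = -2. Step 2 — apply |x|_p = p^{-v_p(x)} = 5^{2} = 25.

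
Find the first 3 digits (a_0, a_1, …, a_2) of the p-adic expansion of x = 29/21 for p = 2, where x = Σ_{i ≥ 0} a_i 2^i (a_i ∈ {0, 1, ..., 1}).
(a_0, …, a_2) = (1, 0, 0)

v_2(29/21) = 0 (numerator and denominator both coprime to 2), so x ∈ ℤ_2^×. Compute digits iteratively via a_i = x_i mod 2, x_{i+1} = (x_i − a_i)/2, with x_0 = x:
  x_0 = 29/21;  a_0 = 1;  x_1 = (x_0 − 1)/2 = 4/21
  x_1 = 4/21;  a_1 = 0;  x_2 = (x_1 − 0)/2 = 2/21
  x_2 = 2/21;  a_2 = 0;  x_3 = (x_2 − 0)/2 = 1/21
Digits: (1, 0, 0).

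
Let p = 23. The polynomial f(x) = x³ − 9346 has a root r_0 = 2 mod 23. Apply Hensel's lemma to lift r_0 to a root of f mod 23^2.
r_1 = 163 (mod 529)

Hensel: r_{i+1} = r_i − f(r_i)/f′(r_i) mod 23^{i+2}, where f′(x) = 3x². Iterate:
  r_0 = 2 (mod 23)
  r_1 = 163 (mod 529)
Final: r = 163 with f(r) ≡ 0 mod 23^2.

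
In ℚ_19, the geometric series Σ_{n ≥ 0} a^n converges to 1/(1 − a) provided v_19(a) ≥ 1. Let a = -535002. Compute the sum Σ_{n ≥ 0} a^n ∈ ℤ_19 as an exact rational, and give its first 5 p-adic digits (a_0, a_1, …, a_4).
Σ a^n = 1/(1 − a) = 1/535003;  first 5 digits = (1, 0, 0, 17, 14)

v_19(a) = 3 ≥ 1, so the series converges in ℤ_19 to 1/(1 − a) = 1/(1 − (-535002)) = 1/535003. Expand this rational in ℤ_19: compute digits iteratively via d_i = x_i mod 19, x_{i+1} = (x_i − d_i)/19. The first 5 digits are (1, 0, 0, 17, 14).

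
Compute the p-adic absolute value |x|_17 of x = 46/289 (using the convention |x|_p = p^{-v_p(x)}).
|46/289|_17 = 289

Step 1 — compute v_17(x) by factoring powers of 17 out of the numerator and denominator: v_17(46/289) = -2. Step 2 — apply |x|_p = p^{-v_p(x)} = 17^{2} = 289.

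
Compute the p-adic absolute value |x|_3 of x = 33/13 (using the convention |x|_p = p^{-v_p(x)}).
|33/13|_3 = 1/3

Step 1 — compute v_3(x) by factoring powers of 3 out of the numerator and denominator: v_3(33/13) = 1. Step 2 — apply |x|_p = p^{-v_p(x)} = 3^{-1} = 1/3.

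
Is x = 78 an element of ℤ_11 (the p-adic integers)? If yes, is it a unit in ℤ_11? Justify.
x ∈ ℤ_11^× (unit); v_11(x) = 0

ℤ_11 = {x ∈ ℚ_11 : v_11(x) ≥ 0} and ℤ_11^× = {x ∈ ℤ_11 : v_11(x) = 0}. Here v_11(78) = v_11(num) − v_11(den) = 0; compare against these criteria.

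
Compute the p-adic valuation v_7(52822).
v_7(52822) = 4

v_7(n) is the largest exponent k such that 7^k divides n. Factor out: 52822 = 7^4 · 22. (Sign doesn't affect v_p.) So v_7(52822) = 4.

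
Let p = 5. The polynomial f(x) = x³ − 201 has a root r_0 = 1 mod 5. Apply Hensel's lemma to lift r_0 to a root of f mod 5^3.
r_2 = 26 (mod 125)

Hensel: r_{i+1} = r_i − f(r_i)/f′(r_i) mod 5^{i+2}, where f′(x) = 3x². Iterate:
  r_0 = 1 (mod 5)
  r_1 = 1 (mod 25)
  r_2 = 26 (mod 125)
Final: r = 26 with f(r) ≡ 0 mod 5^3.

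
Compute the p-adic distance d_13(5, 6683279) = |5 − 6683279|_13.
d_13(5, 6683279) = 1/371293

Step 1 — x − y = 5 − 6683279 = -6683274. Step 2 — v_13(-6683274) = 5 (factor: -6683274 = −(13^5 · 18); the sign does not affect v_p). Step 3 — |x − y|_13 = 13^{-5} = 1/371293.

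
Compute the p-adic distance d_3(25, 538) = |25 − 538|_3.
d_3(25, 538) = 1/27

Step 1 — x − y = 25 − 538 = -513. Step 2 — v_3(-513) = 3 (factor: -513 = −(3^3 · 19); the sign does not affect v_p). Step 3 — |x − y|_3 = 3^{-3} = 1/27.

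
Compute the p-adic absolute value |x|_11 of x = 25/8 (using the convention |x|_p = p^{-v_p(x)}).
|25/8|_11 = 1

Step 1 — compute v_11(x) by factoring powers of 11 out of the numerator and denominator: v_11(25/8) = 0. Step 2 — apply |x|_p = p^{-v_p(x)} = 11^{0} = 1.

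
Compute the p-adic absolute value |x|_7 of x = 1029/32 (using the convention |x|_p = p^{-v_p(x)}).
|1029/32|_7 = 1/343

Step 1 — compute v_7(x) by factoring powers of 7 out of the numerator and denominator: v_7(1029/32) = 3. Step 2 — apply |x|_p = p^{-v_p(x)} = 7^{-3} = 1/343.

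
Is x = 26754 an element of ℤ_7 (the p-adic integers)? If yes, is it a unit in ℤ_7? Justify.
x ∈ ℤ_7 but not a unit; v_7(x) = 3 > 0

ℤ_7 = {x ∈ ℚ_7 : v_7(x) ≥ 0} and ℤ_7^× = {x ∈ ℤ_7 : v_7(x) = 0}. Here v_7(26754) = v_7(num) − v_7(den) = 3; compare against these criteria.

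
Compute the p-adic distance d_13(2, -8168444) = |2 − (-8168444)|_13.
d_13(2, -8168444) = 1/371293

Step 1 — x − y = 2 − (-8168444) = 8168446. Step 2 — v_13(8168446) = 5 (factor: 8168446 = (13^5 · 22); the sign does not affect v_p). Step 3 — |x − y|_13 = 13^{-5} = 1/371293.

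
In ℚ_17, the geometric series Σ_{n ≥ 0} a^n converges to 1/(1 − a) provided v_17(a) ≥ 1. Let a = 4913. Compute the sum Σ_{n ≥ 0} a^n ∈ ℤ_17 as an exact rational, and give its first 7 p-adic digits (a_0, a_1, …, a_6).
Σ a^n = 1/(1 − a) = -1/4912;  first 7 digits = (1, 0, 0, 1, 0, 0, 1)

v_17(a) = 3 ≥ 1, so the series converges in ℤ_17 to 1/(1 − a) = 1/(1 − 4913) = -1/4912. Expand this rational in ℤ_17: compute digits iteratively via d_i = x_i mod 17, x_{i+1} = (x_i − d_i)/17. The first 7 digits are (1, 0, 0, 1, 0, 0, 1).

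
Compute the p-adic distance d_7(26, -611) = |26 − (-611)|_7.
d_7(26, -611) = 1/49

Step 1 — x − y = 26 − (-611) = 637. Step 2 — v_7(637) = 2 (factor: 637 = (7^2 · 13); the sign does not affect v_p). Step 3 — |x − y|_7 = 7^{-2} = 1/49.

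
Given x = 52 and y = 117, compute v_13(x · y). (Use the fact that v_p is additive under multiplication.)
v_13(6084) = 2

v_p(x) = 1 (factor: 52 = 13^1 · 4); v_p(y) = 1 (factor: 117 = 13^1 · 9). Additivity: v_p(xy) = v_p(x) + v_p(y) = 1 + 1 = 2. (Direct check: xy = 6084 = 13^2 · (36).)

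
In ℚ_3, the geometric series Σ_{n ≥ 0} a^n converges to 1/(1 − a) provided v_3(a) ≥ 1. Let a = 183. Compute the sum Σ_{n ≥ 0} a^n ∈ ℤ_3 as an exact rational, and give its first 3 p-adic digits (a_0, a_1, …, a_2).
Σ a^n = 1/(1 − a) = -1/182;  first 3 digits = (1, 1, 0)

v_3(a) = 1 ≥ 1, so the series converges in ℤ_3 to 1/(1 − a) = 1/(1 − 183) = -1/182. Expand this rational in ℤ_3: compute digits iteratively via d_i = x_i mod 3, x_{i+1} = (x_i − d_i)/3. The first 3 digits are (1, 1, 0).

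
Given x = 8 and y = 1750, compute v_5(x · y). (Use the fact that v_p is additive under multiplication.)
v_5(14000) = 3

v_p(x) = 0 (factor: 8 = 5^0 · 8); v_p(y) = 3 (factor: 1750 = 5^3 · 14). Additivity: v_p(xy) = v_p(x) + v_p(y) = 0 + 3 = 3. (Direct check: xy = 14000 = 5^3 · (112).)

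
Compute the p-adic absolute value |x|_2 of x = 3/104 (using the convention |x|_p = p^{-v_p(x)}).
|3/104|_2 = 8

Step 1 — compute v_2(x) by factoring powers of 2 out of the numerator and denominator: v_2(3/104) = -3. Step 2 — apply |x|_p = p^{-v_p(x)} = 2^{3} = 8.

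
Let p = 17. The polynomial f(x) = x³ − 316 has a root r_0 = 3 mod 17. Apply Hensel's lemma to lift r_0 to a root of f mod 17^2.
r_1 = 3 (mod 289)

Hensel: r_{i+1} = r_i − f(r_i)/f′(r_i) mod 17^{i+2}, where f′(x) = 3x². Iterate:
  r_0 = 3 (mod 17)
  r_1 = 3 (mod 289)
Final: r = 3 with f(r) ≡ 0 mod 17^2.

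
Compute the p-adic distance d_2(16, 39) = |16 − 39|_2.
d_2(16, 39) = 1

Step 1 — x − y = 16 − 39 = -23. Step 2 — v_2(-23) = 0 (factor: -23 = −(2^0 · 23); the sign does not affect v_p). Step 3 — |x − y|_2 = 2^{0} = 1.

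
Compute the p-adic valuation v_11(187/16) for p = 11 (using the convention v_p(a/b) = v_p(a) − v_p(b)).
v_11(187/16) = 1

Factor powers of 11 from the numerator and denominator of the reduced fraction: 187 = 11^1 · 17 and 16 = 11^0 · 16. Apply v_p(a/b) = v_p(a) − v_p(b): v_11(187/16) = 1 − 0 = 1.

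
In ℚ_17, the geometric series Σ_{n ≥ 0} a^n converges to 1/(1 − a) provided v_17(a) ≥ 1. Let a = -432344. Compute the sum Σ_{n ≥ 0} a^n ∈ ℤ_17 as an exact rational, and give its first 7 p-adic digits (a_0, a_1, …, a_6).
Σ a^n = 1/(1 − a) = 1/432345;  first 7 digits = (1, 0, 0, 14, 11, 16, 8)

v_17(a) = 3 ≥ 1, so the series converges in ℤ_17 to 1/(1 − a) = 1/(1 − (-432344)) = 1/432345. Expand this rational in ℤ_17: compute digits iteratively via d_i = x_i mod 17, x_{i+1} = (x_i − d_i)/17. The first 7 digits are (1, 0, 0, 14, 11, 16, 8).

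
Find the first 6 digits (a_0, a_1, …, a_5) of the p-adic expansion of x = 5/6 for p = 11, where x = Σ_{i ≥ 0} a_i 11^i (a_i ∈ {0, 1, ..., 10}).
(a_0, …, a_5) = (10, 1, 9, 1, 9, 1)

v_11(5/6) = 0 (numerator and denominator both coprime to 11), so x ∈ ℤ_11^×. Compute digits iteratively via a_i = x_i mod 11, x_{i+1} = (x_i − a_i)/11, with x_0 = x:
  x_0 = 5/6;  a_0 = 10;  x_1 = (x_0 − 10)/11 = -5/6
  x_1 = -5/6;  a_1 = 1;  x_2 = (x_1 − 1)/11 = -1/6
  x_2 = -1/6;  a_2 = 9;  x_3 = (x_2 − 9)/11 = -5/6
  x_3 = -5/6;  a_3 = 1;  x_4 = (x_3 − 1)/11 = -1/6
  x_4 = -1/6;  a_4 = 9;  x_5 = (x_4 − 9)/11 = -5/6
  x_5 = -5/6;  a_5 = 1;  x_6 = (x_5 − 1)/11 = -1/6
Digits: (10, 1, 9, 1, 9, 1).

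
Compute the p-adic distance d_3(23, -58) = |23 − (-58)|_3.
d_3(23, -58) = 1/81

Step 1 — x − y = 23 − (-58) = 81. Step 2 — v_3(81) = 4 (factor: 81 = (3^4 · 1); the sign does not affect v_p). Step 3 — |x − y|_3 = 3^{-4} = 1/81.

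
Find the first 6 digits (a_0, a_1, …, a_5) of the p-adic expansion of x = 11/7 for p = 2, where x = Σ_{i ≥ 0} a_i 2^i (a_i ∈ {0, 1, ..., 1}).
(a_0, …, a_5) = (1, 0, 1, 1, 1, 0)

v_2(11/7) = 0 (numerator and denominator both coprime to 2), so x ∈ ℤ_2^×. Compute digits iteratively via a_i = x_i mod 2, x_{i+1} = (x_i − a_i)/2, with x_0 = x:
  x_0 = 11/7;  a_0 = 1;  x_1 = (x_0 − 1)/2 = 2/7
  x_1 = 2/7;  a_1 = 0;  x_2 = (x_1 − 0)/2 = 1/7
  x_2 = 1/7;  a_2 = 1;  x_3 = (x_2 − 1)/2 = -3/7
  x_3 = -3/7;  a_3 = 1;  x_4 = (x_3 − 1)/2 = -5/7
  x_4 = -5/7;  a_4 = 1;  x_5 = (x_4 − 1)/2 = -6/7
  x_5 = -6/7;  a_5 = 0;  x_6 = (x_5 − 0)/2 = -3/7
Digits: (1, 0, 1, 1, 1, 0).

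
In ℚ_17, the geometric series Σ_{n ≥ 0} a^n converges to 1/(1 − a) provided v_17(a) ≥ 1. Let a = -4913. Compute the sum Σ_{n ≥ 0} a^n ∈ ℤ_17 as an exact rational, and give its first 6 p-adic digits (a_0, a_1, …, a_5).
Σ a^n = 1/(1 − a) = 1/4914;  first 6 digits = (1, 0, 0, 16, 16, 16)

v_17(a) = 3 ≥ 1, so the series converges in ℤ_17 to 1/(1 − a) = 1/(1 − (-4913)) = 1/4914. Expand this rational in ℤ_17: compute digits iteratively via d_i = x_i mod 17, x_{i+1} = (x_i − d_i)/17. The first 6 digits are (1, 0, 0, 16, 16, 16).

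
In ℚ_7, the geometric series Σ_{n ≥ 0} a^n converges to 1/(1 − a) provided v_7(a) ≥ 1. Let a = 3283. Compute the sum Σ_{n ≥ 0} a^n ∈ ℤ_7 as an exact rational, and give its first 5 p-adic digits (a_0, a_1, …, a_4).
Σ a^n = 1/(1 − a) = -1/3282;  first 5 digits = (1, 0, 4, 2, 3)

v_7(a) = 2 ≥ 1, so the series converges in ℤ_7 to 1/(1 − a) = 1/(1 − 3283) = -1/3282. Expand this rational in ℤ_7: compute digits iteratively via d_i = x_i mod 7, x_{i+1} = (x_i − d_i)/7. The first 5 digits are (1, 0, 4, 2, 3).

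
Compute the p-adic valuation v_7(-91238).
v_7(-91238) = 4

v_7(n) is the largest exponent k such that 7^k divides n. Factor out: -91238 = -7^4 · 38. (Sign doesn't affect v_p.) So v_7(-91238) = 4.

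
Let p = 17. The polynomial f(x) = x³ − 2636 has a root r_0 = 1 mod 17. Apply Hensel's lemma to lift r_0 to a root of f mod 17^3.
r_2 = 205 (mod 4913)

Hensel: r_{i+1} = r_i − f(r_i)/f′(r_i) mod 17^{i+2}, where f′(x) = 3x². Iterate:
  r_0 = 1 (mod 17)
  r_1 = 205 (mod 289)
  r_2 = 205 (mod 4913)
Final: r = 205 with f(r) ≡ 0 mod 17^3.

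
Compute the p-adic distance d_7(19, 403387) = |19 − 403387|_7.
d_7(19, 403387) = 1/16807

Step 1 — x − y = 19 − 403387 = -403368. Step 2 — v_7(-403368) = 5 (factor: -403368 = −(7^5 · 24); the sign does not affect v_p). Step 3 — |x − y|_7 = 7^{-5} = 1/16807.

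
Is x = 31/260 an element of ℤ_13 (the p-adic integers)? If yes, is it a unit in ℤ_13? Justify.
x ∉ ℤ_13 (v_13(x) = -1 < 0)

ℤ_13 = {x ∈ ℚ_13 : v_13(x) ≥ 0} and ℤ_13^× = {x ∈ ℤ_13 : v_13(x) = 0}. Here v_13(31/260) = v_13(num) − v_13(den) = -1; compare against these criteria.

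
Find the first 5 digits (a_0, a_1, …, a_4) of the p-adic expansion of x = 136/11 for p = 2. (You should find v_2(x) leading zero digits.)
(a_0, …, a_4) = (0, 0, 0, 1, 1)

v_2(136/11) = 3, so a_0 = ... = a_2 = 0. Factor out: x = 2^3 · u with u = 17/11 a unit in ℤ_2. Expand u iteratively via a_{v+i} = u_i mod 2, u_{i+1} = (u_i − a_{v+i})/2:
  u_0 = 17/11;  a_3 = 1;  u_1 = (u_0 − 1)/2 = 3/11
  u_1 = 3/11;  a_4 = 1;  u_2 = (u_1 − 1)/2 = -4/11
Digits: (0, 0, 0, 1, 1).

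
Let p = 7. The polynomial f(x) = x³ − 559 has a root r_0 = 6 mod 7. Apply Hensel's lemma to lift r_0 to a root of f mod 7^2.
r_1 = 6 (mod 49)

Hensel: r_{i+1} = r_i − f(r_i)/f′(r_i) mod 7^{i+2}, where f′(x) = 3x². Iterate:
  r_0 = 6 (mod 7)
  r_1 = 6 (mod 49)
Final: r = 6 with f(r) ≡ 0 mod 7^2.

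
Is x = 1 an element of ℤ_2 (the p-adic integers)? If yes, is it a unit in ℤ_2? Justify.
x ∈ ℤ_2^× (unit); v_2(x) = 0

ℤ_2 = {x ∈ ℚ_2 : v_2(x) ≥ 0} and ℤ_2^× = {x ∈ ℤ_2 : v_2(x) = 0}. Here v_2(1) = v_2(num) − v_2(den) = 0; compare against these criteria.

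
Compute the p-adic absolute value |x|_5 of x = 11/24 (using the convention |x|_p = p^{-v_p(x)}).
|11/24|_5 = 1

Step 1 — compute v_5(x) by factoring powers of 5 out of the numerator and denominator: v_5(11/24) = 0. Step 2 — apply |x|_p = p^{-v_p(x)} = 5^{0} = 1.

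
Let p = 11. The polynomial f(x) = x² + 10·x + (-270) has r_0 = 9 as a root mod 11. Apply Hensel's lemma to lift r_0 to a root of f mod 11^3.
r_2 = 86 (mod 1331)

Hensel: r_{i+1} = r_i − f(r_i)·(f′(r_i))^{-1} mod 11^{i+2}, f′(x) = 2x + 10. Iterate:
  r_0 = 9 (mod 11)
  r_1 = 86 (mod 121)
  r_2 = 86 (mod 1331)
Final: r = 86 satisfies f(r) ≡ 0 mod 11^3.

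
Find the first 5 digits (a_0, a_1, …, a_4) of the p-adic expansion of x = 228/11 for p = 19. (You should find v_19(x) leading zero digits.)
(a_0, …, a_4) = (0, 8, 10, 15, 13)

v_19(228/11) = 1, so a_0 = ... = a_0 = 0. Factor out: x = 19^1 · u with u = 12/11 a unit in ℤ_19. Expand u iteratively via a_{v+i} = u_i mod 19, u_{i+1} = (u_i − a_{v+i})/19:
  u_0 = 12/11;  a_1 = 8;  u_1 = (u_0 − 8)/19 = -4/11
  u_1 = -4/11;  a_2 = 10;  u_2 = (u_1 − 10)/19 = -6/11
  u_2 = -6/11;  a_3 = 15;  u_3 = (u_2 − 15)/19 = -9/11
  u_3 = -9/11;  a_4 = 13;  u_4 = (u_3 − 13)/19 = -8/11
Digits: (0, 8, 10, 15, 13).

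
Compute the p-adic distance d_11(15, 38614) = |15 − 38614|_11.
d_11(15, 38614) = 1/1331

Step 1 — x − y = 15 − 38614 = -38599. Step 2 — v_11(-38599) = 3 (factor: -38599 = −(11^3 · 29); the sign does not affect v_p). Step 3 — |x − y|_11 = 11^{-3} = 1/1331.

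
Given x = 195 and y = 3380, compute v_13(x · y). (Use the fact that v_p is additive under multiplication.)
v_13(659100) = 3

v_p(x) = 1 (factor: 195 = 13^1 · 15); v_p(y) = 2 (factor: 3380 = 13^2 · 20). Additivity: v_p(xy) = v_p(x) + v_p(y) = 1 + 2 = 3. (Direct check: xy = 659100 = 13^3 · (300).)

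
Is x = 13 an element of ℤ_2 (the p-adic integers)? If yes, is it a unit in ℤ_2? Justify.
x ∈ ℤ_2^× (unit); v_2(x) = 0

ℤ_2 = {x ∈ ℚ_2 : v_2(x) ≥ 0} and ℤ_2^× = {x ∈ ℤ_2 : v_2(x) = 0}. Here v_2(13) = v_2(num) − v_2(den) = 0; compare against these criteria.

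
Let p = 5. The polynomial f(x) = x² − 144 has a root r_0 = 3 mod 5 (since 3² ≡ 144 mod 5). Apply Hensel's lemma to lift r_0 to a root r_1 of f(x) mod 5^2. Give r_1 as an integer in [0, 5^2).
r_1 = 13 (mod 25)

Hensel's recurrence: r_{i+1} = r_i − f(r_i)·(f′(r_i))^{-1} mod 5^{i+2}, with f′(x) = 2x. Iterate:
  r_0 = 3 (mod 5)
  r_1 = 13 (mod 25)
Final: r_1 = 13, and one checks f(r_1) ≡ 0 mod 5^2.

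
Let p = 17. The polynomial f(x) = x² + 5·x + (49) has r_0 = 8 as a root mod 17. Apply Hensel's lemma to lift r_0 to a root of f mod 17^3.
r_2 = 3221 (mod 4913)

Hensel: r_{i+1} = r_i − f(r_i)·(f′(r_i))^{-1} mod 17^{i+2}, f′(x) = 2x + 5. Iterate:
  r_0 = 8 (mod 17)
  r_1 = 42 (mod 289)
  r_2 = 3221 (mod 4913)
Final: r = 3221 satisfies f(r) ≡ 0 mod 17^3.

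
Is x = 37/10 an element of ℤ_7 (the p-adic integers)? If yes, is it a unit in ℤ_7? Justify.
x ∈ ℤ_7^× (unit); v_7(x) = 0

ℤ_7 = {x ∈ ℚ_7 : v_7(x) ≥ 0} and ℤ_7^× = {x ∈ ℤ_7 : v_7(x) = 0}. Here v_7(37/10) = v_7(num) − v_7(den) = 0; compare against these criteria.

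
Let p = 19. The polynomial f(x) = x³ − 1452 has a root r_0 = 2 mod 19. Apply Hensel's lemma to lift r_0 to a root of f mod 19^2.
r_1 = 2 (mod 361)

Hensel: r_{i+1} = r_i − f(r_i)/f′(r_i) mod 19^{i+2}, where f′(x) = 3x². Iterate:
  r_0 = 2 (mod 19)
  r_1 = 2 (mod 361)
Final: r = 2 with f(r) ≡ 0 mod 19^2.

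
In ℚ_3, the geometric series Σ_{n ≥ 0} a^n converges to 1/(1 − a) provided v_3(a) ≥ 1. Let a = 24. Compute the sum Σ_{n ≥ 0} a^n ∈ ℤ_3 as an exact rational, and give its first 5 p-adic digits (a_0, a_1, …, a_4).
Σ a^n = 1/(1 − a) = -1/23;  first 5 digits = (1, 2, 0, 0, 2)

v_3(a) = 1 ≥ 1, so the series converges in ℤ_3 to 1/(1 − a) = 1/(1 − 24) = -1/23. Expand this rational in ℤ_3: compute digits iteratively via d_i = x_i mod 3, x_{i+1} = (x_i − d_i)/3. The first 5 digits are (1, 2, 0, 0, 2).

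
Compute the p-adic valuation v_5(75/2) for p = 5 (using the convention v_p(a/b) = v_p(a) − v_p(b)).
v_5(75/2) = 2

Factor powers of 5 from the numerator and denominator of the reduced fraction: 75 = 5^2 · 3 and 2 = 5^0 · 2. Apply v_p(a/b) = v_p(a) − v_p(b): v_5(75/2) = 2 − 0 = 2.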